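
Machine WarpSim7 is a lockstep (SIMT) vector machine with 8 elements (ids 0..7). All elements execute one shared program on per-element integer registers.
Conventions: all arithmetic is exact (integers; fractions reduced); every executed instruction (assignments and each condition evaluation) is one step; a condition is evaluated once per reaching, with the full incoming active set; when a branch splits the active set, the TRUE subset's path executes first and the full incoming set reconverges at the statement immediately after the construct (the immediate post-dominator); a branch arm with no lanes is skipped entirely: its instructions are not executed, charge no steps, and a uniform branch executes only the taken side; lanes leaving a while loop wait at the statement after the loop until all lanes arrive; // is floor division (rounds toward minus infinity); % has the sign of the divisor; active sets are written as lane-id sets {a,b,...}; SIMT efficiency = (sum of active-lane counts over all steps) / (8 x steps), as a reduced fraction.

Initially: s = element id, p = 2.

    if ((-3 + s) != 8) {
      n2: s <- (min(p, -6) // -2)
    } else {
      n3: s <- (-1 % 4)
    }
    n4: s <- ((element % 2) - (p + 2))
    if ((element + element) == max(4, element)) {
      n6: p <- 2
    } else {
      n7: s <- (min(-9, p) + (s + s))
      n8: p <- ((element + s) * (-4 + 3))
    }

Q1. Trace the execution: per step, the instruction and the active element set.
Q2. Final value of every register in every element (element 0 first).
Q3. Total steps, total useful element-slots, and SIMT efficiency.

step 0: eval ((-3 + s) != 8)         {0,1,2,3,4,5,6,7}
step 1: s <- (min(p, -6) // -2)      {0,1,2,3,4,5,6,7}
step 2: s <- ((element % 2) - (p + 2)) {0,1,2,3,4,5,6,7}
step 3: eval ((element + element) == max(4, element)) {0,1,2,3,4,5,6,7}
step 4: p <- 2                       {2}
step 5: s <- (min(-9, p) + (s + s))  {0,1,3,4,5,6,7}
step 6: p <- ((element + s) * (-4 + 3)) {0,1,3,4,5,6,7}

Answer: 7 steps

s: -17,-15,-4,-15,-17,-15,-17,-15
p: 17,14,2,12,13,10,11,8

steps = 7; useful = 47; efficiency = 47/56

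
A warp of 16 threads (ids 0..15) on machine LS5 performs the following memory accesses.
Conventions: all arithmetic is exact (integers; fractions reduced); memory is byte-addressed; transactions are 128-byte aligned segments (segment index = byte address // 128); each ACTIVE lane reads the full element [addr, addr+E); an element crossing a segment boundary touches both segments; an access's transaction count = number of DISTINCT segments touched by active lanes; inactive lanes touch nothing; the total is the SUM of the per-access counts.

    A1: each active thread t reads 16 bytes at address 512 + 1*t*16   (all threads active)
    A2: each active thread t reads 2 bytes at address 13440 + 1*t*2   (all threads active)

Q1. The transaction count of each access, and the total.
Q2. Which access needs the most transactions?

A1: 2 transactions
A2: 1 transaction

Answer: 2,1; total 3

Answer: A1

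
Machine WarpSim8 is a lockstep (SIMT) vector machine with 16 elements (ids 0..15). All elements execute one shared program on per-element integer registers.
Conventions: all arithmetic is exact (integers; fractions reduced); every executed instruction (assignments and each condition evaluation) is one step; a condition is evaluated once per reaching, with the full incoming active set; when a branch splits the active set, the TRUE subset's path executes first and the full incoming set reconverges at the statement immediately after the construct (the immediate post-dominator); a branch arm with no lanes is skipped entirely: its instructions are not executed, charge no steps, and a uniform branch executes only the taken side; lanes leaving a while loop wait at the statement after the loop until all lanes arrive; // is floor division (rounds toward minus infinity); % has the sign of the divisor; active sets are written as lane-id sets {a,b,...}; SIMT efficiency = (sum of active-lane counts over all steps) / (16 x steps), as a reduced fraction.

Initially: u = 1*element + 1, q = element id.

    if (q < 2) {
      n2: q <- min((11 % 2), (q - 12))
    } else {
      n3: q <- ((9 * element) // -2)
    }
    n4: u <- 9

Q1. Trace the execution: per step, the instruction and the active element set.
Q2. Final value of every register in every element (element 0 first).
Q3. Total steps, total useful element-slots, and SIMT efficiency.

step 0: eval (q < 2)                 {0,1,2,3,4,5,6,7,8,9,10,11,12,13,14,15}
step 1: q <- min((11 % 2), (q - 12)) {0,1}
step 2: q <- ((9 * element) // -2)   {2,3,4,5,6,7,8,9,10,11,12,13,14,15}
step 3: u <- 9                       {0,1,2,3,4,5,6,7,8,9,10,11,12,13,14,15}

Answer: 4 steps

u: 9,9,9,9,9,9,9,9,9,9,9,9,9,9,9,9
q: -12,-11,-9,-14,-18,-23,-27,-32,-36,-41,-45,-50,-54,-59,-63,-68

steps = 4; useful = 48; efficiency = 48/64 = 3/4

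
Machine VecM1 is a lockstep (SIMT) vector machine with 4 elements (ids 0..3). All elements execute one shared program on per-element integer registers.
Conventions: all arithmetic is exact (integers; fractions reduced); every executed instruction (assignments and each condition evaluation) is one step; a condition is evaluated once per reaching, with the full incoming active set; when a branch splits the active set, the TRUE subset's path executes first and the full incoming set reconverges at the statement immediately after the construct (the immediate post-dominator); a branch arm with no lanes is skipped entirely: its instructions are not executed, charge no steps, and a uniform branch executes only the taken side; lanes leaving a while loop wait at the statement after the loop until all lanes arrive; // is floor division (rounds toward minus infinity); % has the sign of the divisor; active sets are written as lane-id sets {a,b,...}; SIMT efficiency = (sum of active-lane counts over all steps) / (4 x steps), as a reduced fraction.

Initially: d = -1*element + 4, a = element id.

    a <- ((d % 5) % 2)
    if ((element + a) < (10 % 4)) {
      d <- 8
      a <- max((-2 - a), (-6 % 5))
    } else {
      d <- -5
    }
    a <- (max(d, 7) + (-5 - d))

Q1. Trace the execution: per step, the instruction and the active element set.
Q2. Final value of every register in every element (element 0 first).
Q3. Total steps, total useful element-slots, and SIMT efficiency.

step 0: a <- ((d % 5) % 2)           {0,1,2,3}
step 1: eval ((element + a) < (10 % 4)) {0,1,2,3}
step 2: d <- 8                       {0}
step 3: a <- max((-2 - a), (-6 % 5)) {0}
step 4: d <- -5                      {1,2,3}
step 5: a <- (max(d, 7) + (-5 - d))  {0,1,2,3}

Answer: 6 steps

d: 8,-5,-5,-5
a: -5,7,7,7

steps = 6; useful = 17; efficiency = 17/24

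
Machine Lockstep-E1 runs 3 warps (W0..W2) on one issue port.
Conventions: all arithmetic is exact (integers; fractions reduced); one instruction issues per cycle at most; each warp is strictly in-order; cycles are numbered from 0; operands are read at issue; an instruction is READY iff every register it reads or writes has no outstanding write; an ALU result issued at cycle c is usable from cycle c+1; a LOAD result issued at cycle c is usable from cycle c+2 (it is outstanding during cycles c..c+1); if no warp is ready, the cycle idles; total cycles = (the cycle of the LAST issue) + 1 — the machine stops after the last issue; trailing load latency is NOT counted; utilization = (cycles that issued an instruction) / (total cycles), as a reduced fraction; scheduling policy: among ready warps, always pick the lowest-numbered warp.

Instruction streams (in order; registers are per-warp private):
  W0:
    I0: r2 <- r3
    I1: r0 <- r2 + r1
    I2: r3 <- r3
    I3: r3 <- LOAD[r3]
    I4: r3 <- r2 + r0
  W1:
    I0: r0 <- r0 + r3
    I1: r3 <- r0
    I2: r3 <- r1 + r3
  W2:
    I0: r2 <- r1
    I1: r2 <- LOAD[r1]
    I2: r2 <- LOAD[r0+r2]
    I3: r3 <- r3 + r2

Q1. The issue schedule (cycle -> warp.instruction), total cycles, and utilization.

cycle 0: W0.I0
cycle 1: W0.I1
cycle 2: W0.I2
cycle 3: W0.I3
cycle 4: W1.I0
cycle 5: W0.I4
cycle 6: W1.I1
cycle 7: W1.I2
cycle 8: W2.I0
cycle 9: W2.I1
cycle 10: idle
cycle 11: W2.I2
cycle 12: idle
cycle 13: W2.I3

Answer: 14 cycles, utilization 6/7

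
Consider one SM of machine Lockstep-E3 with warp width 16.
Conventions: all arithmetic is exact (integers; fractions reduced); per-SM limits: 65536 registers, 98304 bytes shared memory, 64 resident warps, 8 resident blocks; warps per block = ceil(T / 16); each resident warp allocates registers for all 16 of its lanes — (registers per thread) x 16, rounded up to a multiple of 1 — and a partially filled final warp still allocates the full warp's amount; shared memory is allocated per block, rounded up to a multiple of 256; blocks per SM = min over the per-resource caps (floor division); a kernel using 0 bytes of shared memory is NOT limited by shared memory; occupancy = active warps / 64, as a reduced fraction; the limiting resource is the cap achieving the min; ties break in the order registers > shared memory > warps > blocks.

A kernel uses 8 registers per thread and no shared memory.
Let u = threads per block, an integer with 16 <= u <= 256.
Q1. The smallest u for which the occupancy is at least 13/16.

Answer: u = 97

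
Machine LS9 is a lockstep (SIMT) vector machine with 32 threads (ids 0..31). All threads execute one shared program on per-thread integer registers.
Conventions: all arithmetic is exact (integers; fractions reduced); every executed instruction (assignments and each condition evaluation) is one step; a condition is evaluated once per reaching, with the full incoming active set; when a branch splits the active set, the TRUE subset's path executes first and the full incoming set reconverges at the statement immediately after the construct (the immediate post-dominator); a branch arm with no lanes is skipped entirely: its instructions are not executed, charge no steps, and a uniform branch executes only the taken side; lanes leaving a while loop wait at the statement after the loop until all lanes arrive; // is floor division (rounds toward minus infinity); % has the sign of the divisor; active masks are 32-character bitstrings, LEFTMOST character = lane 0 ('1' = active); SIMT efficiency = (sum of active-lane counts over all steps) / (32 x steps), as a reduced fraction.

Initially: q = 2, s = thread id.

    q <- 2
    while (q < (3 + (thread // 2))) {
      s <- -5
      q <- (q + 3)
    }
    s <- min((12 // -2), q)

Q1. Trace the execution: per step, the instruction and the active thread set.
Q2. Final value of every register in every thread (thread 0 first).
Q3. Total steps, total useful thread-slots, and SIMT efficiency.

step 0: q <- 2                       11111111111111111111111111111111
step 1: eval (q < (3 + (thread // 2))) 11111111111111111111111111111111
step 2: s <- -5                      11111111111111111111111111111111
step 3: q <- (q + 3)                 11111111111111111111111111111111
step 4: eval (q < (3 + (thread // 2))) 11111111111111111111111111111111
step 5: s <- -5                      00000011111111111111111111111111
step 6: q <- (q + 3)                 00000011111111111111111111111111
step 7: eval (q < (3 + (thread // 2))) 00000011111111111111111111111111
step 8: s <- -5                      00000000000011111111111111111111
step 9: q <- (q + 3)                 00000000000011111111111111111111
step 10: eval (q < (3 + (thread // 2))) 00000000000011111111111111111111
step 11: s <- -5                      00000000000000000011111111111111
step 12: q <- (q + 3)                 00000000000000000011111111111111
step 13: eval (q < (3 + (thread // 2))) 00000000000000000011111111111111
step 14: s <- -5                      00000000000000000000000011111111
step 15: q <- (q + 3)                 00000000000000000000000011111111
step 16: eval (q < (3 + (thread // 2))) 00000000000000000000000011111111
step 17: s <- -5                      00000000000000000000000000000011
step 18: q <- (q + 3)                 00000000000000000000000000000011
step 19: eval (q < (3 + (thread // 2))) 00000000000000000000000000000011
step 20: s <- min((12 // -2), q)      11111111111111111111111111111111

Answer: 21 steps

q: 5,5,5,5,5,5,8,8,8,8,8,8,11,11,11,11,11,11,14,14,14,14,14,14,17,17,17,17,17,17,20,20
s: -6,-6,-6,-6,-6,-6,-6,-6,-6,-6,-6,-6,-6,-6,-6,-6,-6,-6,-6,-6,-6,-6,-6,-6,-6,-6,-6,-6,-6,-6,-6,-6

steps = 21; useful = 402; efficiency = 402/672 = 67/112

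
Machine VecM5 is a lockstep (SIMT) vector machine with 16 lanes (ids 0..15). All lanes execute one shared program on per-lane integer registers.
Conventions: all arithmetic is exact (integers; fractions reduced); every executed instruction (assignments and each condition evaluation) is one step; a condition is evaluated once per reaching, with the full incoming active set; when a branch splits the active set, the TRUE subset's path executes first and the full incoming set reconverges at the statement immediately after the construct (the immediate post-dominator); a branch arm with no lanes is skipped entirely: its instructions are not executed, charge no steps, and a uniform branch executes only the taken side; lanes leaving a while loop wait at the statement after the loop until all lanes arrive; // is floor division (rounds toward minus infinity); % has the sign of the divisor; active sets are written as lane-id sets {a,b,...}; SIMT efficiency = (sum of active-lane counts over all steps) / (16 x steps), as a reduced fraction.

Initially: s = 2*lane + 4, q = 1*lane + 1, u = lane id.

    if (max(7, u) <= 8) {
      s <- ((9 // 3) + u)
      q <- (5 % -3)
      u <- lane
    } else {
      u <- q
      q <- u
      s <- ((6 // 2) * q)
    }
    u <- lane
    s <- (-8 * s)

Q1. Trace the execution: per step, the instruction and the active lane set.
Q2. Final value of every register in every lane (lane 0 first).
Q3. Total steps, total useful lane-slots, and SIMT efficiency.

step 0: eval (max(7, u) <= 8)        {0,1,2,3,4,5,6,7,8,9,10,11,12,13,14,15}
step 1: s <- ((9 // 3) + u)          {0,1,2,3,4,5,6,7,8}
step 2: q <- (5 % -3)                {0,1,2,3,4,5,6,7,8}
step 3: u <- lane                    {0,1,2,3,4,5,6,7,8}
step 4: u <- q                       {9,10,11,12,13,14,15}
step 5: q <- u                       {9,10,11,12,13,14,15}
step 6: s <- ((6 // 2) * q)          {9,10,11,12,13,14,15}
step 7: u <- lane                    {0,1,2,3,4,5,6,7,8,9,10,11,12,13,14,15}
step 8: s <- (-8 * s)                {0,1,2,3,4,5,6,7,8,9,10,11,12,13,14,15}

Answer: 9 steps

s: -24,-32,-40,-48,-56,-64,-72,-80,-88,-240,-264,-288,-312,-336,-360,-384
q: -1,-1,-1,-1,-1,-1,-1,-1,-1,10,11,12,13,14,15,16
u: 0,1,2,3,4,5,6,7,8,9,10,11,12,13,14,15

steps = 9; useful = 96; efficiency = 96/144 = 2/3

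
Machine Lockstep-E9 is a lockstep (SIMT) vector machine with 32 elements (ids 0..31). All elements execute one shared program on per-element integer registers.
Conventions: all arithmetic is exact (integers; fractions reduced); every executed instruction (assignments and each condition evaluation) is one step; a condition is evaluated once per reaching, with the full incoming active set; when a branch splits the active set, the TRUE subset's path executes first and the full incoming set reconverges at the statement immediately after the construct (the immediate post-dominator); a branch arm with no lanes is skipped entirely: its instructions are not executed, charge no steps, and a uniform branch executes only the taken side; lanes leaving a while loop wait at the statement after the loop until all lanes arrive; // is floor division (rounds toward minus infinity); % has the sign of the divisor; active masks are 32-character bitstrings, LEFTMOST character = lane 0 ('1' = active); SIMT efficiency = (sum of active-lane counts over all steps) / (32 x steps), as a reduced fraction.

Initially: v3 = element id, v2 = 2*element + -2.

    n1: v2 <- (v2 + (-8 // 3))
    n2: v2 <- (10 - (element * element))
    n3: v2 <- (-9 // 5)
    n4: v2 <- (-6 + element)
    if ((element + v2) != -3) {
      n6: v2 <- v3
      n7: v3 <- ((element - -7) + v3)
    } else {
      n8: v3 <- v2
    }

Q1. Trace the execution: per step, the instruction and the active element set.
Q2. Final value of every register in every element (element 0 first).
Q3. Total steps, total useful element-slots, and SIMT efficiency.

step 0: v2 <- (v2 + (-8 // 3))       11111111111111111111111111111111
step 1: v2 <- (10 - (element * element)) 11111111111111111111111111111111
step 2: v2 <- (-9 // 5)              11111111111111111111111111111111
step 3: v2 <- (-6 + element)         11111111111111111111111111111111
step 4: eval ((element + v2) != -3)  11111111111111111111111111111111
step 5: v2 <- v3                     11111111111111111111111111111111
step 6: v3 <- ((element - -7) + v3)  11111111111111111111111111111111

Answer: 7 steps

v3: 7,9,11,13,15,17,19,21,23,25,27,29,31,33,35,37,39,41,43,45,47,49,51,53,55,57,59,61,63,65,67,69
v2: 0,1,2,3,4,5,6,7,8,9,10,11,12,13,14,15,16,17,18,19,20,21,22,23,24,25,26,27,28,29,30,31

steps = 7; useful = 224; efficiency = 224/224 = 1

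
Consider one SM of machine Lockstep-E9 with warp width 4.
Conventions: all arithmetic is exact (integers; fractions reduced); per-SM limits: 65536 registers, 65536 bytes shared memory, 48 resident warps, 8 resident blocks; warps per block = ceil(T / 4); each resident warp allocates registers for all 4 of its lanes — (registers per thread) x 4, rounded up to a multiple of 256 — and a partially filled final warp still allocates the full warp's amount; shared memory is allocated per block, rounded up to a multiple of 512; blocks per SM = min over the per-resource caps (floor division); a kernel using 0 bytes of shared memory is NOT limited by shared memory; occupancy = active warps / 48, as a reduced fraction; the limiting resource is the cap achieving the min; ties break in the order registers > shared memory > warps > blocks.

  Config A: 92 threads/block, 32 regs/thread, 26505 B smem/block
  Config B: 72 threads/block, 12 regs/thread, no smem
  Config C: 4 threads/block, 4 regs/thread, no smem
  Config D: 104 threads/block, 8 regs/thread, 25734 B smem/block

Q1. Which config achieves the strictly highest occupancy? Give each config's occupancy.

occupancies: A 23/24, B 3/4, C 1/6, D 13/24

Answer: A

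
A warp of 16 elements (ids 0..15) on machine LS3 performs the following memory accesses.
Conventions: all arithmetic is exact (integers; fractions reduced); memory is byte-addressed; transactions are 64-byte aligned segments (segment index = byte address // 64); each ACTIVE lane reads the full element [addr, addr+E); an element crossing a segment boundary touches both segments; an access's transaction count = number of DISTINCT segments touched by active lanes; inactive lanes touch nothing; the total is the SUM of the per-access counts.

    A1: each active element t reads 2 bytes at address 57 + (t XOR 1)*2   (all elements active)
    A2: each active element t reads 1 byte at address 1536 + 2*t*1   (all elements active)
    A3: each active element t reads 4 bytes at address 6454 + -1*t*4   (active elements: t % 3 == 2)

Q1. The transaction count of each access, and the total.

A1: 2 transactions
A2: 1 transaction
A3: 2 transactions

Answer: 2,1,2; total 5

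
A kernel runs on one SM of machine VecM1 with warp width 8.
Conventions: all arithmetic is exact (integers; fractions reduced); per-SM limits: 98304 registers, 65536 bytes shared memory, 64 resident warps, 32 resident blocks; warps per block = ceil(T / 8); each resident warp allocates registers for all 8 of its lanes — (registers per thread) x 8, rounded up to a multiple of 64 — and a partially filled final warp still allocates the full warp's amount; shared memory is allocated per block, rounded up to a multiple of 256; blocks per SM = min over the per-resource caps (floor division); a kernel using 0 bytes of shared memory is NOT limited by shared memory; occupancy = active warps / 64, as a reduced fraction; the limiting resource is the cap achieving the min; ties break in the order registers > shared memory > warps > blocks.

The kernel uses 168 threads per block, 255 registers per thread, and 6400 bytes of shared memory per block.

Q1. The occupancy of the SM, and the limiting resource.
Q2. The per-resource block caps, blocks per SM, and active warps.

Answer: occupancy 21/32, limited by registers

registers: 2 blocks
shared memory: 10 blocks
warps: 3 blocks
blocks: 32 blocks

Answer: 2 blocks, 42 active warps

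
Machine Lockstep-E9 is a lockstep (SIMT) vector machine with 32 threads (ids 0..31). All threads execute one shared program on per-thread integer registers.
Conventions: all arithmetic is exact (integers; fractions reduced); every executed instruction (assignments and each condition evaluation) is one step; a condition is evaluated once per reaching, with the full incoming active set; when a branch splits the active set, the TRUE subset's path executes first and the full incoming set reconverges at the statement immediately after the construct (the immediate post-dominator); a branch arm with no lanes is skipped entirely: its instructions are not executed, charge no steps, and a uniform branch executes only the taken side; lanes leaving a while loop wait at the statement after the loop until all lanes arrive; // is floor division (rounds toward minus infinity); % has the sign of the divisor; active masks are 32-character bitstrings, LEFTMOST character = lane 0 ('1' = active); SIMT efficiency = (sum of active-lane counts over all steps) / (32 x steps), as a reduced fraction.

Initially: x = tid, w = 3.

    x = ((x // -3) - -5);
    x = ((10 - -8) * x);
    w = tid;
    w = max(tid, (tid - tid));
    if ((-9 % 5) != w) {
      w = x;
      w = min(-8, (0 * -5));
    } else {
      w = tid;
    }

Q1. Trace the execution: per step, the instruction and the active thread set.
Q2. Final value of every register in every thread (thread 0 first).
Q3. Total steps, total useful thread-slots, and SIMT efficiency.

step 0: x <- ((x // -3) - -5)        11111111111111111111111111111111
step 1: x <- ((10 - -8) * x)         11111111111111111111111111111111
step 2: w <- tid                     11111111111111111111111111111111
step 3: w <- max(tid, (tid - tid))   11111111111111111111111111111111
step 4: eval ((-9 % 5) != w)         11111111111111111111111111111111
step 5: w <- x                       10111111111111111111111111111111
step 6: w <- min(-8, (0 * -5))       10111111111111111111111111111111
step 7: w <- tid                     01000000000000000000000000000000

Answer: 8 steps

x: 90,72,72,72,54,54,54,36,36,36,18,18,18,0,0,0,-18,-18,-18,-36,-36,-36,-54,-54,-54,-72,-72,-72,-90,-90,-90,-108
w: -8,1,-8,-8,-8,-8,-8,-8,-8,-8,-8,-8,-8,-8,-8,-8,-8,-8,-8,-8,-8,-8,-8,-8,-8,-8,-8,-8,-8,-8,-8,-8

steps = 8; useful = 223; efficiency = 223/256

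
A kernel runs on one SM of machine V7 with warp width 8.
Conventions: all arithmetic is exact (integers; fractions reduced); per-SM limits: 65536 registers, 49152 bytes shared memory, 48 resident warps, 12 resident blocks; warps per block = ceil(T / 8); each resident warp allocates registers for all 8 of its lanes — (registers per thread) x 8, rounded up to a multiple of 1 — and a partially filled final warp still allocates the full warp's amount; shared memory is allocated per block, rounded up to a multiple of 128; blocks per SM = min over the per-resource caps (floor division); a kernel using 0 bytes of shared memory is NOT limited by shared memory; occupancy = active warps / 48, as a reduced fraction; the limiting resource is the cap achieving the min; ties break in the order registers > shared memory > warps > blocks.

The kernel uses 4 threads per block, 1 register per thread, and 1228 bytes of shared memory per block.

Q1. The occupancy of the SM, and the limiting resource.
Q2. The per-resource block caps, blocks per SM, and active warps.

Answer: occupancy 1/4, limited by blocks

registers: 8192 blocks
shared memory: 38 blocks
warps: 48 blocks
blocks: 12 blocks

Answer: 12 blocks, 12 active warps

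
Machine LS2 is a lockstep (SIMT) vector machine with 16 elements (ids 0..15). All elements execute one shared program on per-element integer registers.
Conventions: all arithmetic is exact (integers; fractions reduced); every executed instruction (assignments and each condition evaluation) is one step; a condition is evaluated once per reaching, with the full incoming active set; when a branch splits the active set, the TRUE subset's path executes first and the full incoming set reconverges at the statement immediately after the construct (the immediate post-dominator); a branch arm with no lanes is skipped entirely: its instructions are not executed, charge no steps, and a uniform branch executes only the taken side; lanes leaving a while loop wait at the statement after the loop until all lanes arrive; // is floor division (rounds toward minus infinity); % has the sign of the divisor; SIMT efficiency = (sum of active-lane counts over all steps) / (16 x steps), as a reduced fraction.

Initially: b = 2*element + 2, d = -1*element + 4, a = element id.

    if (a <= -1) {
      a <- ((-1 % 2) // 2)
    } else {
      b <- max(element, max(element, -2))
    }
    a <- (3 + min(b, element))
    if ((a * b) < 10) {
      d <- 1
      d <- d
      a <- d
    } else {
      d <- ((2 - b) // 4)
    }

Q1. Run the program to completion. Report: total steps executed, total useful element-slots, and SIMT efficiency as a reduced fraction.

Answer: 8 steps, 84 useful, 21/32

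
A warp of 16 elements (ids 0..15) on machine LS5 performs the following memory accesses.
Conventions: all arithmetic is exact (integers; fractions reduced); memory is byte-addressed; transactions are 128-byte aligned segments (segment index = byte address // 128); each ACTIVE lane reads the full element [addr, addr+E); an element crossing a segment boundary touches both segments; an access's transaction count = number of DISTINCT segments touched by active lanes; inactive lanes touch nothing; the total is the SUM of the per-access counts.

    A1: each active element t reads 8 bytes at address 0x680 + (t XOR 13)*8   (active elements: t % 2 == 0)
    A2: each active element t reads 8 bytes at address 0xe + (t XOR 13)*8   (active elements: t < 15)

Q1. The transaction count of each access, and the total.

A1: 1 transaction
A2: 2 transactions

Answer: 1,2; total 3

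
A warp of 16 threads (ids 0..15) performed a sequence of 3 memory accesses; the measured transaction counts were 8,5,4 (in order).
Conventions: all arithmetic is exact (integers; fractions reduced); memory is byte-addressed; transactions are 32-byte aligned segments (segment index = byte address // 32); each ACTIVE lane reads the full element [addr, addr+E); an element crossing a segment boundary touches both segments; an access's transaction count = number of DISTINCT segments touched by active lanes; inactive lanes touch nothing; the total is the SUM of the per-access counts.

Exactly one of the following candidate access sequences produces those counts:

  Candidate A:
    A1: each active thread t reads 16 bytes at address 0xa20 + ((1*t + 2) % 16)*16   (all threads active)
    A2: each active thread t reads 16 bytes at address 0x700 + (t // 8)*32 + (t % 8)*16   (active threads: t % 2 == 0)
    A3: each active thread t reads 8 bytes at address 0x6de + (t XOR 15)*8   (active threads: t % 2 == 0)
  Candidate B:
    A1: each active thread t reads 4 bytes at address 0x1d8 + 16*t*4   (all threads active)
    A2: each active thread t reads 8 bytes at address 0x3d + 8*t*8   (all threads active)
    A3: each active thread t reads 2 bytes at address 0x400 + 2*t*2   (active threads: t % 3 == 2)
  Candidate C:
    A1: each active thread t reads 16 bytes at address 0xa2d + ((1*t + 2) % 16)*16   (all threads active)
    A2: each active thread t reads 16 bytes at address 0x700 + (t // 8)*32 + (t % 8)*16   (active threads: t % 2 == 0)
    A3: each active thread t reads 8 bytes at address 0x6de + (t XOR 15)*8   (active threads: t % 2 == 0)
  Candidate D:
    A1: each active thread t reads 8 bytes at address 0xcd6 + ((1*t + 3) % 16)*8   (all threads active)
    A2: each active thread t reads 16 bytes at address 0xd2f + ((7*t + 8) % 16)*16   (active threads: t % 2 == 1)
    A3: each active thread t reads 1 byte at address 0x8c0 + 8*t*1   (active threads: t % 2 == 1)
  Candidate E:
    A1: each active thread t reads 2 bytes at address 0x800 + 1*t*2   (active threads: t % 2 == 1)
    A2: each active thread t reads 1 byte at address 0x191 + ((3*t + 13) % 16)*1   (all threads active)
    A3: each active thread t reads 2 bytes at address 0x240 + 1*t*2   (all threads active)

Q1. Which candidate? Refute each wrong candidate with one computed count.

B: A1 gives 16 transactions, not 8
C: A1 gives 9 transactions, not 8
D: A1 gives 5 transactions, not 8
E: A1 gives 1 transaction, not 8
A: all counts match (8,5,4)

Answer: A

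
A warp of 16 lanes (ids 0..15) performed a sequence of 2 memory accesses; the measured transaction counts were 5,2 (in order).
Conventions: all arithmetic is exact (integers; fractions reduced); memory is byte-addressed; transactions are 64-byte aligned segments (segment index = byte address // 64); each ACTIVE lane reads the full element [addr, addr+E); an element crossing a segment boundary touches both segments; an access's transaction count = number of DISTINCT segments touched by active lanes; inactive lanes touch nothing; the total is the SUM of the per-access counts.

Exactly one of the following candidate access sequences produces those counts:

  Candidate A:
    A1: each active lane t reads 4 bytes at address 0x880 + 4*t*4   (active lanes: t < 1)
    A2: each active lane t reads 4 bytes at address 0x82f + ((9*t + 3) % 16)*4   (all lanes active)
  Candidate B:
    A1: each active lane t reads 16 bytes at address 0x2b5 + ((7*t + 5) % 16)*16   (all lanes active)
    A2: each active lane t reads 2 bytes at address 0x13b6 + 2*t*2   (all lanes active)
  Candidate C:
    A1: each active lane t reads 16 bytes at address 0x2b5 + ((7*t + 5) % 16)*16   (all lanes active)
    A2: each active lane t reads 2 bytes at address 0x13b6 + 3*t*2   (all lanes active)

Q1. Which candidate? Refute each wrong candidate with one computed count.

A: A1 gives 1 transaction, not 5
C: A2 gives 3 transactions, not 2
B: all counts match (5,2)

Answer: B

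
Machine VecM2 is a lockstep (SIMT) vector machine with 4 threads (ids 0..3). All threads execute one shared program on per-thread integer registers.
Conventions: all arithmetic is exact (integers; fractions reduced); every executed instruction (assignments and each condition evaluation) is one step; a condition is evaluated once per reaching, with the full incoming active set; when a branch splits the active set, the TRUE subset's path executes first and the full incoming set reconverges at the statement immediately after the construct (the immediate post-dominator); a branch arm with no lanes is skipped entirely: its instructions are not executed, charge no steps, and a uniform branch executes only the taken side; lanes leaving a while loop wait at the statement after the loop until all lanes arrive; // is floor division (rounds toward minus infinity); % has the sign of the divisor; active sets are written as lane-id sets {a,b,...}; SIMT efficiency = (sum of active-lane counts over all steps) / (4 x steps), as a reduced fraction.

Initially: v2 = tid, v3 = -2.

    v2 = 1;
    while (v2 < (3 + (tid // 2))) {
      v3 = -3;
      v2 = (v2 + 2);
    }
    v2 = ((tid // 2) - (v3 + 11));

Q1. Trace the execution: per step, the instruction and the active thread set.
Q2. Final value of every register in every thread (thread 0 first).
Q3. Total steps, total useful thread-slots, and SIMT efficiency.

step 0: v2 <- 1                      {0,1,2,3}
step 1: eval (v2 < (3 + (tid // 2))) {0,1,2,3}
step 2: v3 <- -3                     {0,1,2,3}
step 3: v2 <- (v2 + 2)               {0,1,2,3}
step 4: eval (v2 < (3 + (tid // 2))) {0,1,2,3}
step 5: v3 <- -3                     {2,3}
step 6: v2 <- (v2 + 2)               {2,3}
step 7: eval (v2 < (3 + (tid // 2))) {2,3}
step 8: v2 <- ((tid // 2) - (v3 + 11)) {0,1,2,3}

Answer: 9 steps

v2: -8,-8,-7,-7
v3: -3,-3,-3,-3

steps = 9; useful = 30; efficiency = 30/36 = 5/6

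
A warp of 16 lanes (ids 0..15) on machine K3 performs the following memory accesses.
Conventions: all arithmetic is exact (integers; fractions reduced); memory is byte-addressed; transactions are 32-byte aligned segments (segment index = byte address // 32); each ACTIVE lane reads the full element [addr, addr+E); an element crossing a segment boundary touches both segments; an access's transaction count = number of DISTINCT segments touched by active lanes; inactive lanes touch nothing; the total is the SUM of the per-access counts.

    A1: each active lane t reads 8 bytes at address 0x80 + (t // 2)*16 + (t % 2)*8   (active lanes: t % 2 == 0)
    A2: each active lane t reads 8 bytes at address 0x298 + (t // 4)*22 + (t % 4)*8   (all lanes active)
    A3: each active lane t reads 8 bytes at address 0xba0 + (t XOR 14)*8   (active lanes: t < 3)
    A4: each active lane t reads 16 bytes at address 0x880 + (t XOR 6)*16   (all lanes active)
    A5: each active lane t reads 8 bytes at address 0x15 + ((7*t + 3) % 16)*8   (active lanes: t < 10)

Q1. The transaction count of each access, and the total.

A1: 4 transactions
A2: 4 transactions
A3: 1 transaction
A4: 8 transactions
A5: 5 transactions

Answer: 4,4,1,8,5; total 22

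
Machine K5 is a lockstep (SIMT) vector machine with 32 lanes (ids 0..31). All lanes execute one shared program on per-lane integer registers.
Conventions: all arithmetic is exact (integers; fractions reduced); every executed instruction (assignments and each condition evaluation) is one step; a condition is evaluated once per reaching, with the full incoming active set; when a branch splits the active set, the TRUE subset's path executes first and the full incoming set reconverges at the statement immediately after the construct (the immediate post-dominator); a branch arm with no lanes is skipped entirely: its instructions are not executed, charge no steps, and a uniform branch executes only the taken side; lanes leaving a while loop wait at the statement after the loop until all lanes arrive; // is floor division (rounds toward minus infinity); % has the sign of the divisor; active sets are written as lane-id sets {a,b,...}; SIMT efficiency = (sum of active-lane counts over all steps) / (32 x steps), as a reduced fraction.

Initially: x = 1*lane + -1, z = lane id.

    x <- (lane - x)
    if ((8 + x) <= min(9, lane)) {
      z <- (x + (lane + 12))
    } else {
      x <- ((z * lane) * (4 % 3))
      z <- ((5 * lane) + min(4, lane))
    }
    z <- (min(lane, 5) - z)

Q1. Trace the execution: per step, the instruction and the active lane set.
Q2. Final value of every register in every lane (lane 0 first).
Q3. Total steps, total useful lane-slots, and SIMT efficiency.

step 0: x <- (lane - x)              {0,1,2,3,4,5,6,7,8,9,10,11,12,13,14,15,16,17,18,19,20,21,22,23,24,25,26,27,28,29,30,31}
step 1: eval ((8 + x) <= min(9, lane)) {0,1,2,3,4,5,6,7,8,9,10,11,12,13,14,15,16,17,18,19,20,21,22,23,24,25,26,27,28,29,30,31}
step 2: z <- (x + (lane + 12))       {9,10,11,12,13,14,15,16,17,18,19,20,21,22,23,24,25,26,27,28,29,30,31}
step 3: x <- ((z * lane) * (4 % 3))  {0,1,2,3,4,5,6,7,8}
step 4: z <- ((5 * lane) + min(4, lane)) {0,1,2,3,4,5,6,7,8}
step 5: z <- (min(lane, 5) - z)      {0,1,2,3,4,5,6,7,8,9,10,11,12,13,14,15,16,17,18,19,20,21,22,23,24,25,26,27,28,29,30,31}

Answer: 6 steps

x: 0,1,4,9,16,25,36,49,64,1,1,1,1,1,1,1,1,1,1,1,1,1,1,1,1,1,1,1,1,1,1,1
z: 0,-5,-10,-15,-20,-24,-29,-34,-39,-17,-18,-19,-20,-21,-22,-23,-24,-25,-26,-27,-28,-29,-30,-31,-32,-33,-34,-35,-36,-37,-38,-39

steps = 6; useful = 137; efficiency = 137/192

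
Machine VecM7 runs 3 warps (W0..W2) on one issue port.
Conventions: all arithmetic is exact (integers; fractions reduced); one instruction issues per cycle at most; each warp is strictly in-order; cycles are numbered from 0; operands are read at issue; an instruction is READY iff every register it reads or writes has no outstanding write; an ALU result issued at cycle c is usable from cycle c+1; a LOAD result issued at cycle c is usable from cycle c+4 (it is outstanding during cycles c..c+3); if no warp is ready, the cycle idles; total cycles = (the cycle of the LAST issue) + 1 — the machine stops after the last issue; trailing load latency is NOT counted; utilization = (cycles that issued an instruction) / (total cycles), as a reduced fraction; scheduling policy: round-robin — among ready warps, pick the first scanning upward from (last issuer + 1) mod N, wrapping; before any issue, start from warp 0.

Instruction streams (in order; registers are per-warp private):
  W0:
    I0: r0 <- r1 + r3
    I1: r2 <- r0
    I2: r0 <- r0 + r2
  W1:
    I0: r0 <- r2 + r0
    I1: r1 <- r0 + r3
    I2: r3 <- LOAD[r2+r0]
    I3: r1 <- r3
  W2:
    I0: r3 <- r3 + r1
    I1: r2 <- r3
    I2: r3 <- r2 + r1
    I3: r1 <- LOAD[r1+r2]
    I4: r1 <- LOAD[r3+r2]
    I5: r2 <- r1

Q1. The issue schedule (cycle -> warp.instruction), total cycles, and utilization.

cycle 0: W0.I0
cycle 1: W1.I0
cycle 2: W2.I0
cycle 3: W0.I1
cycle 4: W1.I1
cycle 5: W2.I1
cycle 6: W0.I2
cycle 7: W1.I2
cycle 8: W2.I2
cycle 9: W2.I3
cycle 10: idle
cycle 11: W1.I3
cycle 12: idle
cycle 13: W2.I4
cycle 14: idle
cycle 15: idle
cycle 16: idle
cycle 17: W2.I5

Answer: 18 cycles, utilization 13/18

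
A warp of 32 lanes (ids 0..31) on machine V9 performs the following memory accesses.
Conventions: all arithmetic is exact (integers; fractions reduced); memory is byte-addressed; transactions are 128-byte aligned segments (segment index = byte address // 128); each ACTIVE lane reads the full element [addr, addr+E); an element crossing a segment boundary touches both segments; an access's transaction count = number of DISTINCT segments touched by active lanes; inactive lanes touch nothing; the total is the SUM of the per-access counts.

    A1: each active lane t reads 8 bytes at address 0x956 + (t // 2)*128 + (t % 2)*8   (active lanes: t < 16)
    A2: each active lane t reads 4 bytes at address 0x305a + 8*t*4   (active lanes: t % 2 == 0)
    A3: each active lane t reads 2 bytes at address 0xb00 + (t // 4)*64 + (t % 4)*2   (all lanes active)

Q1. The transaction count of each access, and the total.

A1: 8 transactions
A2: 9 transactions
A3: 4 transactions

Answer: 8,9,4; total 21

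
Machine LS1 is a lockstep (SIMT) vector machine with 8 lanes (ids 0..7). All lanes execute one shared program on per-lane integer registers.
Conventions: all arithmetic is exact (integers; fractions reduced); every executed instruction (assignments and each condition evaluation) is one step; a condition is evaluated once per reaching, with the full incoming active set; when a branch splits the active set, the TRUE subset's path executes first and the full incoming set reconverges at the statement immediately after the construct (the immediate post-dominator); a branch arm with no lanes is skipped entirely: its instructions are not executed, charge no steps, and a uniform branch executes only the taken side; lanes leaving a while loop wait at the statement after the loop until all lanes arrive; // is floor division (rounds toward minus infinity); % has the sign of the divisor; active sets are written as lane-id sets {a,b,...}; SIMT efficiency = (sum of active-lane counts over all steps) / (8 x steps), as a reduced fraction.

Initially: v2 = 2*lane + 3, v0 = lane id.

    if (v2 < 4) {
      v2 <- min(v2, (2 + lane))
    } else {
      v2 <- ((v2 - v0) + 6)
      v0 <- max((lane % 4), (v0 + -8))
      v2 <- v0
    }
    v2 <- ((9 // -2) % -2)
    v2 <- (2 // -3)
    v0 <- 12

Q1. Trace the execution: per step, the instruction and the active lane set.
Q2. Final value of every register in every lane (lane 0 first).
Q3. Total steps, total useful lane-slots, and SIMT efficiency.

step 0: eval (v2 < 4)                {0,1,2,3,4,5,6,7}
step 1: v2 <- min(v2, (2 + lane))    {0}
step 2: v2 <- ((v2 - v0) + 6)        {1,2,3,4,5,6,7}
step 3: v0 <- max((lane % 4), (v0 + -8)) {1,2,3,4,5,6,7}
step 4: v2 <- v0                     {1,2,3,4,5,6,7}
step 5: v2 <- ((9 // -2) % -2)       {0,1,2,3,4,5,6,7}
step 6: v2 <- (2 // -3)              {0,1,2,3,4,5,6,7}
step 7: v0 <- 12                     {0,1,2,3,4,5,6,7}

Answer: 8 steps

v2: -1,-1,-1,-1,-1,-1,-1,-1
v0: 12,12,12,12,12,12,12,12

steps = 8; useful = 54; efficiency = 54/64 = 27/32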